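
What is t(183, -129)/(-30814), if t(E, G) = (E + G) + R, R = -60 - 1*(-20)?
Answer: -1/2201 ≈ -0.00045434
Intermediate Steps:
R = -40 (R = -60 + 20 = -40)
t(E, G) = -40 + E + G (t(E, G) = (E + G) - 40 = -40 + E + G)
t(183, -129)/(-30814) = (-40 + 183 - 129)/(-30814) = 14*(-1/30814) = -1/2201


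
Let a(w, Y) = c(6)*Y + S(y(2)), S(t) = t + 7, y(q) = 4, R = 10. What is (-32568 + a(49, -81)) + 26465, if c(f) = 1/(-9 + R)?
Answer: -6173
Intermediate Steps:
c(f) = 1 (c(f) = 1/(-9 + 10) = 1/1 = 1)
S(t) = 7 + t
a(w, Y) = 11 + Y (a(w, Y) = 1*Y + (7 + 4) = Y + 11 = 11 + Y)
(-32568 + a(49, -81)) + 26465 = (-32568 + (11 - 81)) + 26465 = (-32568 - 70) + 26465 = -32638 + 26465 = -6173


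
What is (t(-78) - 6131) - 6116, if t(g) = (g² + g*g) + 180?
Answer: 101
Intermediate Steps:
t(g) = 180 + 2*g² (t(g) = (g² + g²) + 180 = 2*g² + 180 = 180 + 2*g²)
(t(-78) - 6131) - 6116 = ((180 + 2*(-78)²) - 6131) - 6116 = ((180 + 2*6084) - 6131) - 6116 = ((180 + 12168) - 6131) - 6116 = (12348 - 6131) - 6116 = 6217 - 6116 = 101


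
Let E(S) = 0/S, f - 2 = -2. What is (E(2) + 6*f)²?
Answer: 0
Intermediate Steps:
f = 0 (f = 2 - 2 = 0)
E(S) = 0
(E(2) + 6*f)² = (0 + 6*0)² = (0 + 0)² = 0² = 0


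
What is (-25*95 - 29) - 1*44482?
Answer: -46886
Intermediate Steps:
(-25*95 - 29) - 1*44482 = (-2375 - 29) - 44482 = -2404 - 44482 = -46886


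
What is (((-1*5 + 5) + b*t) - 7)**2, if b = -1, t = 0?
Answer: 49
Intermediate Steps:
(((-1*5 + 5) + b*t) - 7)**2 = (((-1*5 + 5) - 1*0) - 7)**2 = (((-5 + 5) + 0) - 7)**2 = ((0 + 0) - 7)**2 = (0 - 7)**2 = (-7)**2 = 49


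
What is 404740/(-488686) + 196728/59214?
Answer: 6014328754/2411421067 ≈ 2.4941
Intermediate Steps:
404740/(-488686) + 196728/59214 = 404740*(-1/488686) + 196728*(1/59214) = -202370/244343 + 32788/9869 = 6014328754/2411421067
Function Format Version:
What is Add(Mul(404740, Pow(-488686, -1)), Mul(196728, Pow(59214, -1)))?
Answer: Rational(6014328754, 2411421067) ≈ 2.4941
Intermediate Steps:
Add(Mul(404740, Pow(-488686, -1)), Mul(196728, Pow(59214, -1))) = Add(Mul(404740, Rational(-1, 488686)), Mul(196728, Rational(1, 59214))) = Add(Rational(-202370, 244343), Rational(32788, 9869)) = Rational(6014328754, 2411421067)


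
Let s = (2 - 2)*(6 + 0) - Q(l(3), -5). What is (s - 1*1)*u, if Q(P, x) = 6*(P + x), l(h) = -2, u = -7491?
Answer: -307131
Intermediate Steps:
Q(P, x) = 6*P + 6*x
s = 42 (s = (2 - 2)*(6 + 0) - (6*(-2) + 6*(-5)) = 0*6 - (-12 - 30) = 0 - 1*(-42) = 0 + 42 = 42)
(s - 1*1)*u = (42 - 1*1)*(-7491) = (42 - 1)*(-7491) = 41*(-7491) = -307131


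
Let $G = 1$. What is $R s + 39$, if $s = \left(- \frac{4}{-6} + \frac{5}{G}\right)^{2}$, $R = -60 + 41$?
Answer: $- \frac{5140}{9} \approx -571.11$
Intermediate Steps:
$R = -19$
$s = \frac{289}{9}$ ($s = \left(- \frac{4}{-6} + \frac{5}{1}\right)^{2} = \left(\left(-4\right) \left(- \frac{1}{6}\right) + 5 \cdot 1\right)^{2} = \left(\frac{2}{3} + 5\right)^{2} = \left(\frac{17}{3}\right)^{2} = \frac{289}{9} \approx 32.111$)
$R s + 39 = \left(-19\right) \frac{289}{9} + 39 = - \frac{5491}{9} + 39 = - \frac{5140}{9}$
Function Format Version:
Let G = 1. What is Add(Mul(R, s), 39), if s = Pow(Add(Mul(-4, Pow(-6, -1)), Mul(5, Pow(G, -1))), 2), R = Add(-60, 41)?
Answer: Rational(-5140, 9) ≈ -571.11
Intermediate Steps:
R = -19
s = Rational(289, 9) (s = Pow(Add(Mul(-4, Pow(-6, -1)), Mul(5, Pow(1, -1))), 2) = Pow(Add(Mul(-4, Rational(-1, 6)), Mul(5, 1)), 2) = Pow(Add(Rational(2, 3), 5), 2) = Pow(Rational(17, 3), 2) = Rational(289, 9) ≈ 32.111)
Add(Mul(R, s), 39) = Add(Mul(-19, Rational(289, 9)), 39) = Add(Rational(-5491, 9), 39) = Rational(-5140, 9)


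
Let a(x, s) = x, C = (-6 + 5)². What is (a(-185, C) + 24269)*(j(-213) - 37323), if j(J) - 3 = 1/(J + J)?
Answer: -63815860494/71 ≈ -8.9881e+8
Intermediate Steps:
C = 1 (C = (-1)² = 1)
j(J) = 3 + 1/(2*J) (j(J) = 3 + 1/(J + J) = 3 + 1/(2*J))
(a(-185, C) + 24269)*(j(-213) - 37323) = (-185 + 24269)*((3 + (½)/(-213)) - 37323) = 24084*((3 + (½)*(-1/213)) - 37323) = 24084*((3 - 1/426) - 37323) = 24084*(1277/426 - 37323) = 24084*(-15898321/426) = -63815860494/71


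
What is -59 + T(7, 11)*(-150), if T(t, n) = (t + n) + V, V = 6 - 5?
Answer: -2909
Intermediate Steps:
V = 1
T(t, n) = 1 + n + t (T(t, n) = (t + n) + 1 = (n + t) + 1 = 1 + n + t)
-59 + T(7, 11)*(-150) = -59 + (1 + 11 + 7)*(-150) = -59 + 19*(-150) = -59 - 2850 = -2909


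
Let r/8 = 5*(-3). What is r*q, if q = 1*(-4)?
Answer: 480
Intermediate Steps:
r = -120 (r = 8*(5*(-3)) = 8*(-15) = -120)
q = -4
r*q = -120*(-4) = 480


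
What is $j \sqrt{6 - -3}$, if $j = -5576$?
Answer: $-16728$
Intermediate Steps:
$j \sqrt{6 - -3} = - 5576 \sqrt{6 - -3} = - 5576 \sqrt{6 + \left(-2 + 5\right)} = - 5576 \sqrt{6 + 3} = - 5576 \sqrt{9} = \left(-5576\right) 3 = -16728$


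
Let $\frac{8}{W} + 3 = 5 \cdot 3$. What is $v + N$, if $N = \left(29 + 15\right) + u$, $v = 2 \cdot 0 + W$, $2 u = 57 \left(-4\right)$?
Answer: $- \frac{208}{3} \approx -69.333$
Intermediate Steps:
$u = -114$ ($u = \frac{57 \left(-4\right)}{2} = \frac{1}{2} \left(-228\right) = -114$)
$W = \frac{2}{3}$ ($W = \frac{8}{-3 + 5 \cdot 3} = \frac{8}{-3 + 15} = \frac{8}{12} = 8 \cdot \frac{1}{12} = \frac{2}{3} \approx 0.66667$)
$v = \frac{2}{3}$ ($v = 2 \cdot 0 + \frac{2}{3} = 0 + \frac{2}{3} = \frac{2}{3} \approx 0.66667$)
$N = -70$ ($N = \left(29 + 15\right) - 114 = 44 - 114 = -70$)
$v + N = \frac{2}{3} - 70 = - \frac{208}{3}$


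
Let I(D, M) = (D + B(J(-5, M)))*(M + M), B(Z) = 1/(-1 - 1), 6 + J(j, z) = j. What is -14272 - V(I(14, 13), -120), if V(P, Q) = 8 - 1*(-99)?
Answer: -14379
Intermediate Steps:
J(j, z) = -6 + j
B(Z) = -½ (B(Z) = 1/(-2) = -½)
I(D, M) = 2*M*(-½ + D) (I(D, M) = (D - ½)*(M + M) = (-½ + D)*(2*M) = 2*M*(-½ + D))
V(P, Q) = 107 (V(P, Q) = 8 + 99 = 107)
-14272 - V(I(14, 13), -120) = -14272 - 1*107 = -14272 - 107 = -14379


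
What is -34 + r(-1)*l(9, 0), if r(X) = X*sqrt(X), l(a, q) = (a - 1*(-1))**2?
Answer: -34 - 100*I ≈ -34.0 - 100.0*I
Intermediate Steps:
l(a, q) = (1 + a)**2 (l(a, q) = (a + 1)**2 = (1 + a)**2)
r(X) = X**(3/2)
-34 + r(-1)*l(9, 0) = -34 + (-1)**(3/2)*(1 + 9)**2 = -34 - I*10**2 = -34 - I*100 = -34 - 100*I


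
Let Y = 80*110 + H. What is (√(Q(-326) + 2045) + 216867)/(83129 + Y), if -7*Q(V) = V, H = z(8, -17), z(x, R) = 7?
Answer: 216867/91936 + 121*√7/643552 ≈ 2.3594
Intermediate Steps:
H = 7
Q(V) = -V/7
Y = 8807 (Y = 80*110 + 7 = 8800 + 7 = 8807)
(√(Q(-326) + 2045) + 216867)/(83129 + Y) = (√(-⅐*(-326) + 2045) + 216867)/(83129 + 8807) = (√(326/7 + 2045) + 216867)/91936 = (√(14641/7) + 216867)*(1/91936) = (121*√7/7 + 216867)*(1/91936) = (216867 + 121*√7/7)*(1/91936) = 216867/91936 + 121*√7/643552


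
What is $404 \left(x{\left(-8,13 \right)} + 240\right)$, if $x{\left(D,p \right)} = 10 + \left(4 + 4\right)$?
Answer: $104232$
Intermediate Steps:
$x{\left(D,p \right)} = 18$ ($x{\left(D,p \right)} = 10 + 8 = 18$)
$404 \left(x{\left(-8,13 \right)} + 240\right) = 404 \left(18 + 240\right) = 404 \cdot 258 = 104232$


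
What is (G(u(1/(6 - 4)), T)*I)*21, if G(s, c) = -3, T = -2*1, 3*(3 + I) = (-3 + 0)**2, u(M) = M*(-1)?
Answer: 0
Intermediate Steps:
u(M) = -M
I = 0 (I = -3 + (-3 + 0)**2/3 = -3 + (1/3)*(-3)**2 = -3 + (1/3)*9 = -3 + 3 = 0)
T = -2
(G(u(1/(6 - 4)), T)*I)*21 = -3*0*21 = 0*21 = 0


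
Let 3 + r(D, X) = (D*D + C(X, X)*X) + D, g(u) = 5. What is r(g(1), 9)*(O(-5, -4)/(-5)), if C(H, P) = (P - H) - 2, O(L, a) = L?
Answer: 9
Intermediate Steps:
C(H, P) = -2 + P - H
r(D, X) = -3 + D + D² - 2*X (r(D, X) = -3 + ((D*D + (-2 + X - X)*X) + D) = -3 + ((D² - 2*X) + D) = -3 + (D + D² - 2*X) = -3 + D + D² - 2*X)
r(g(1), 9)*(O(-5, -4)/(-5)) = (-3 + 5 + 5² - 2*9)*(-5/(-5)) = (-3 + 5 + 25 - 18)*(-5*(-⅕)) = 9*1 = 9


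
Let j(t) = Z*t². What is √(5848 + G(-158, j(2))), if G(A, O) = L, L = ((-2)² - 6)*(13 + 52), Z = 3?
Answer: √5718 ≈ 75.617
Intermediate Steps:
j(t) = 3*t²
L = -130 (L = (4 - 6)*65 = -2*65 = -130)
G(A, O) = -130
√(5848 + G(-158, j(2))) = √(5848 - 130) = √5718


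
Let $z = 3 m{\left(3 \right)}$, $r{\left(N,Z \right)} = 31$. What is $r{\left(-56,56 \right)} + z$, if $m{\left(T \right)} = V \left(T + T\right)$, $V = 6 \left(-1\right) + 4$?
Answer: $-5$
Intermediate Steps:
$V = -2$ ($V = -6 + 4 = -2$)
$m{\left(T \right)} = - 4 T$ ($m{\left(T \right)} = - 2 \left(T + T\right) = - 2 \cdot 2 T = - 4 T$)
$z = -36$ ($z = 3 \left(\left(-4\right) 3\right) = 3 \left(-12\right) = -36$)
$r{\left(-56,56 \right)} + z = 31 - 36 = -5$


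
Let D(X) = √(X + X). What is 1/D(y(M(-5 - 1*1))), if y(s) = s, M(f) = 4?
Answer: √2/4 ≈ 0.35355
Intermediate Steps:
D(X) = √2*√X (D(X) = √(2*X) = √2*√X)
1/D(y(M(-5 - 1*1))) = 1/(√2*√4) = 1/(√2*2) = 1/(2*√2) = √2/4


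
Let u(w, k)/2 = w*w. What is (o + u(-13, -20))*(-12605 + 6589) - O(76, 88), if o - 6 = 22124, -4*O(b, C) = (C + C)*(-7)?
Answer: -135167796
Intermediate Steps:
u(w, k) = 2*w² (u(w, k) = 2*(w*w) = 2*w²)
O(b, C) = 7*C/2 (O(b, C) = -(C + C)*(-7)/4 = -2*C*(-7)/4 = -(-7)*C/2 = 7*C/2)
o = 22130 (o = 6 + 22124 = 22130)
(o + u(-13, -20))*(-12605 + 6589) - O(76, 88) = (22130 + 2*(-13)²)*(-12605 + 6589) - 7*88/2 = (22130 + 2*169)*(-6016) - 1*308 = (22130 + 338)*(-6016) - 308 = 22468*(-6016) - 308 = -135167488 - 308 = -135167796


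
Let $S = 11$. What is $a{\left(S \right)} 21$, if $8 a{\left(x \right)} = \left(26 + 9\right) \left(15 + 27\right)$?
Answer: $\frac{15435}{4} \approx 3858.8$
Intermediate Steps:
$a{\left(x \right)} = \frac{735}{4}$ ($a{\left(x \right)} = \frac{\left(26 + 9\right) \left(15 + 27\right)}{8} = \frac{35 \cdot 42}{8} = \frac{1}{8} \cdot 1470 = \frac{735}{4}$)
$a{\left(S \right)} 21 = \frac{735}{4} \cdot 21 = \frac{15435}{4}$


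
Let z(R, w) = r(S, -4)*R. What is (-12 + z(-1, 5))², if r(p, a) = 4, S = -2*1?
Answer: 256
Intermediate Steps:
S = -2
z(R, w) = 4*R
(-12 + z(-1, 5))² = (-12 + 4*(-1))² = (-12 - 4)² = (-16)² = 256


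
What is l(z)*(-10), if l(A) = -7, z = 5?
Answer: 70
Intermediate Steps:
l(z)*(-10) = -7*(-10) = 70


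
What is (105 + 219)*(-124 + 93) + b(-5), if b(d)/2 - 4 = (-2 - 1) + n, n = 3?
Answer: -10036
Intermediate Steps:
b(d) = 8 (b(d) = 8 + 2*((-2 - 1) + 3) = 8 + 2*(-3 + 3) = 8 + 2*0 = 8 + 0 = 8)
(105 + 219)*(-124 + 93) + b(-5) = (105 + 219)*(-124 + 93) + 8 = 324*(-31) + 8 = -10044 + 8 = -10036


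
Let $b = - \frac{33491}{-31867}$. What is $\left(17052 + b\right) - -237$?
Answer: $\frac{550982054}{31867} \approx 17290.0$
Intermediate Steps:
$b = \frac{33491}{31867}$ ($b = \left(-33491\right) \left(- \frac{1}{31867}\right) = \frac{33491}{31867} \approx 1.051$)
$\left(17052 + b\right) - -237 = \left(17052 + \frac{33491}{31867}\right) - -237 = \frac{543429575}{31867} + \left(-16395 + 16632\right) = \frac{543429575}{31867} + 237 = \frac{550982054}{31867}$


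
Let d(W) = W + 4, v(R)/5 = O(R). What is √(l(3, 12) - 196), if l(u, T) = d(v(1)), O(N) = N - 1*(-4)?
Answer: I*√167 ≈ 12.923*I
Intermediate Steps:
O(N) = 4 + N (O(N) = N + 4 = 4 + N)
v(R) = 20 + 5*R (v(R) = 5*(4 + R) = 20 + 5*R)
d(W) = 4 + W
l(u, T) = 29 (l(u, T) = 4 + (20 + 5*1) = 4 + (20 + 5) = 4 + 25 = 29)
√(l(3, 12) - 196) = √(29 - 196) = √(-167) = I*√167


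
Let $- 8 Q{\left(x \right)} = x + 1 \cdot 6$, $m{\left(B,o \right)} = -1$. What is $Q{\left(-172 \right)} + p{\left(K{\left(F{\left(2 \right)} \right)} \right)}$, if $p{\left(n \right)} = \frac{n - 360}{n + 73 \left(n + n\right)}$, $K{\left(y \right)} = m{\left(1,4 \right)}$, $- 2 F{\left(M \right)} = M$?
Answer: $\frac{13645}{588} \approx 23.206$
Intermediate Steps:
$F{\left(M \right)} = - \frac{M}{2}$
$Q{\left(x \right)} = - \frac{3}{4} - \frac{x}{8}$ ($Q{\left(x \right)} = - \frac{x + 1 \cdot 6}{8} = - \frac{x + 6}{8} = - \frac{6 + x}{8} = - \frac{3}{4} - \frac{x}{8}$)
$K{\left(y \right)} = -1$
$p{\left(n \right)} = \frac{-360 + n}{147 n}$ ($p{\left(n \right)} = \frac{-360 + n}{n + 73 \cdot 2 n} = \frac{-360 + n}{n + 146 n} = \frac{-360 + n}{147 n}$)
$Q{\left(-172 \right)} + p{\left(K{\left(F{\left(2 \right)} \right)} \right)} = \left(- \frac{3}{4} - - \frac{43}{2}\right) + \frac{-360 - 1}{147 \left(-1\right)} = \left(- \frac{3}{4} + \frac{43}{2}\right) + \frac{1}{147} \left(-1\right) \left(-361\right) = \frac{83}{4} + \frac{361}{147} = \frac{13645}{588}$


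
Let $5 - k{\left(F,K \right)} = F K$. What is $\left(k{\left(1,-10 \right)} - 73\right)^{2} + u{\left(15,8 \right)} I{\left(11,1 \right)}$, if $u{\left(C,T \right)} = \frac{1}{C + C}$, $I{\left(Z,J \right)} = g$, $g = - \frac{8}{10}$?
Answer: $\frac{252298}{75} \approx 3364.0$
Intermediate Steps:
$g = - \frac{4}{5}$ ($g = \left(-8\right) \frac{1}{10} = - \frac{4}{5} \approx -0.8$)
$I{\left(Z,J \right)} = - \frac{4}{5}$
$u{\left(C,T \right)} = \frac{1}{2 C}$
$k{\left(F,K \right)} = 5 - F K$
$\left(k{\left(1,-10 \right)} - 73\right)^{2} + u{\left(15,8 \right)} I{\left(11,1 \right)} = \left(\left(5 - 1 \left(-10\right)\right) - 73\right)^{2} + \frac{1}{2 \cdot 15} \left(- \frac{4}{5}\right) = \left(\left(5 + 10\right) - 73\right)^{2} + \frac{1}{2} \cdot \frac{1}{15} \left(- \frac{4}{5}\right) = \left(15 - 73\right)^{2} + \frac{1}{30} \left(- \frac{4}{5}\right) = \left(-58\right)^{2} - \frac{2}{75} = 3364 - \frac{2}{75} = \frac{252298}{75}$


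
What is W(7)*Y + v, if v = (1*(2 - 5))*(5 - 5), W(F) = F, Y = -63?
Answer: -441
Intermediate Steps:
v = 0 (v = (1*(-3))*0 = -3*0 = 0)
W(7)*Y + v = 7*(-63) + 0 = -441 + 0 = -441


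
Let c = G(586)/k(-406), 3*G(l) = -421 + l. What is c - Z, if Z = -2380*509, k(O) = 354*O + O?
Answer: 34920392909/28826 ≈ 1.2114e+6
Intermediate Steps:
k(O) = 355*O
G(l) = -421/3 + l/3 (G(l) = (-421 + l)/3 = -421/3 + l/3)
Z = -1211420
c = -11/28826 (c = (-421/3 + (⅓)*586)/((355*(-406))) = (-421/3 + 586/3)/(-144130) = 55*(-1/144130) = -11/28826 ≈ -0.00038160)
c - Z = -11/28826 - 1*(-1211420) = -11/28826 + 1211420 = 34920392909/28826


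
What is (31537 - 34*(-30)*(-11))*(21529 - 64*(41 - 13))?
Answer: 400996629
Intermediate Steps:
(31537 - 34*(-30)*(-11))*(21529 - 64*(41 - 13)) = (31537 + 1020*(-11))*(21529 - 64*28) = (31537 - 11220)*(21529 - 1*1792) = 20317*(21529 - 1792) = 20317*19737 = 400996629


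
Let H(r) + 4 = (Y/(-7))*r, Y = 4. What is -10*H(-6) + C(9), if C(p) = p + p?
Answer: 166/7 ≈ 23.714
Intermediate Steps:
H(r) = -4 - 4*r/7 (H(r) = -4 + (4/(-7))*r = -4 + (4*(-⅐))*r = -4 - 4*r/7)
C(p) = 2*p
-10*H(-6) + C(9) = -10*(-4 - 4/7*(-6)) + 2*9 = -10*(-4 + 24/7) + 18 = -10*(-4/7) + 18 = 40/7 + 18 = 166/7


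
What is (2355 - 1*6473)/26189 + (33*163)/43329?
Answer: -1138127/34386157 ≈ -0.033098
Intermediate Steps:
(2355 - 1*6473)/26189 + (33*163)/43329 = (2355 - 6473)*(1/26189) + 5379*(1/43329) = -4118*1/26189 + 163/1313 = -4118/26189 + 163/1313 = -1138127/34386157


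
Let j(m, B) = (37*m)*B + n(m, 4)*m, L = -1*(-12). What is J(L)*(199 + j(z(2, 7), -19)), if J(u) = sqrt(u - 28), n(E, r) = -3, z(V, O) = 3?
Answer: -7676*I ≈ -7676.0*I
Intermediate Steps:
L = 12
J(u) = sqrt(-28 + u)
j(m, B) = -3*m + 37*B*m (j(m, B) = (37*m)*B - 3*m = 37*B*m - 3*m = -3*m + 37*B*m)
J(L)*(199 + j(z(2, 7), -19)) = sqrt(-28 + 12)*(199 + 3*(-3 + 37*(-19))) = sqrt(-16)*(199 + 3*(-3 - 703)) = (4*I)*(199 + 3*(-706)) = (4*I)*(199 - 2118) = (4*I)*(-1919) = -7676*I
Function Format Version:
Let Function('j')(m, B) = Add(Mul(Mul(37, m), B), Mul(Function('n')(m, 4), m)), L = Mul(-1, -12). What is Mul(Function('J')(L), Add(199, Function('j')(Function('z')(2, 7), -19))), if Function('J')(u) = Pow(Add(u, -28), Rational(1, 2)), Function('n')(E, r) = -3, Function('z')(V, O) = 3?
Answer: Mul(-7676, I) ≈ Mul(-7676.0, I)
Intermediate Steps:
L = 12
Function('J')(u) = Pow(Add(-28, u), Rational(1, 2))
Function('j')(m, B) = Add(Mul(-3, m), Mul(37, B, m)) (Function('j')(m, B) = Add(Mul(Mul(37, m), B), Mul(-3, m)) = Add(Mul(37, B, m), Mul(-3, m)) = Add(Mul(-3, m), Mul(37, B, m)))
Mul(Function('J')(L), Add(199, Function('j')(Function('z')(2, 7), -19))) = Mul(Pow(Add(-28, 12), Rational(1, 2)), Add(199, Mul(3, Add(-3, Mul(37, -19))))) = Mul(Pow(-16, Rational(1, 2)), Add(199, Mul(3, Add(-3, -703)))) = Mul(Mul(4, I), Add(199, Mul(3, -706))) = Mul(Mul(4, I), Add(199, -2118)) = Mul(Mul(4, I), -1919) = Mul(-7676, I)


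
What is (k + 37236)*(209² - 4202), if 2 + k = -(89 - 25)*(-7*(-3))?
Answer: 1416901310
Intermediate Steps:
k = -1346 (k = -2 - (89 - 25)*(-7*(-3)) = -2 - 64*21 = -2 - 1*1344 = -2 - 1344 = -1346)
(k + 37236)*(209² - 4202) = (-1346 + 37236)*(209² - 4202) = 35890*(43681 - 4202) = 35890*39479 = 1416901310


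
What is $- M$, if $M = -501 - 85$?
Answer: $586$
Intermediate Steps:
$M = -586$
$- M = \left(-1\right) \left(-586\right) = 586$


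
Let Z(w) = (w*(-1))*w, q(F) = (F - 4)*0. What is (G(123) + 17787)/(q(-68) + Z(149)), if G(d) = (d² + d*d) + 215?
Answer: -48260/22201 ≈ -2.1738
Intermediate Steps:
q(F) = 0 (q(F) = (-4 + F)*0 = 0)
Z(w) = -w² (Z(w) = (-w)*w = -w²)
G(d) = 215 + 2*d² (G(d) = (d² + d²) + 215 = 2*d² + 215 = 215 + 2*d²)
(G(123) + 17787)/(q(-68) + Z(149)) = ((215 + 2*123²) + 17787)/(0 - 1*149²) = ((215 + 2*15129) + 17787)/(0 - 1*22201) = ((215 + 30258) + 17787)/(0 - 22201) = (30473 + 17787)/(-22201) = 48260*(-1/22201) = -48260/22201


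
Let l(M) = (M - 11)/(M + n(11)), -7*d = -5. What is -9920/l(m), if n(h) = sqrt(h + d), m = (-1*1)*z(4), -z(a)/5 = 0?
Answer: 9920*sqrt(574)/77 ≈ 3086.6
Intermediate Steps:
d = 5/7 (d = -1/7*(-5) = 5/7 ≈ 0.71429)
z(a) = 0 (z(a) = -5*0 = 0)
m = 0 (m = -1*1*0 = -1*0 = 0)
n(h) = sqrt(5/7 + h) (n(h) = sqrt(h + 5/7) = sqrt(5/7 + h))
l(M) = (-11 + M)/(M + sqrt(574)/7) (l(M) = (M - 11)/(M + sqrt(35 + 49*11)/7) = (-11 + M)/(M + sqrt(35 + 539)/7) = (-11 + M)/(M + sqrt(574)/7))
-9920/l(m) = -9920*(sqrt(574) + 7*0)/(7*(-11 + 0)) = -9920*(-sqrt(574)/77) = -(-9920)*sqrt(574)/77 = 9920*sqrt(574)/77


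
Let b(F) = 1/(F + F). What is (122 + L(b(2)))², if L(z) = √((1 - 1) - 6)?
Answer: (122 + I*√6)² ≈ 14878.0 + 597.68*I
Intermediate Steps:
b(F) = 1/(2*F)
L(z) = I*√6 (L(z) = √(0 - 6) = √(-6) = I*√6)
(122 + L(b(2)))² = (122 + I*√6)²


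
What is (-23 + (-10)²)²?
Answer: 5929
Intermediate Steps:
(-23 + (-10)²)² = (-23 + 100)² = 77² = 5929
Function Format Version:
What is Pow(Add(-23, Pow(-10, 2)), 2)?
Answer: 5929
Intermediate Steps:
Pow(Add(-23, Pow(-10, 2)), 2) = Pow(Add(-23, 100), 2) = Pow(77, 2) = 5929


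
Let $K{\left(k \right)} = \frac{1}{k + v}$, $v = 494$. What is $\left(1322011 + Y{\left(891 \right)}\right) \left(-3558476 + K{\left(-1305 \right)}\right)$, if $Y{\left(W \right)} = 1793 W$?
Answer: $- \frac{8425668784400238}{811} \approx -1.0389 \cdot 10^{13}$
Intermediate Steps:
$K{\left(k \right)} = \frac{1}{494 + k}$ ($K{\left(k \right)} = \frac{1}{k + 494} = \frac{1}{494 + k}$)
$\left(1322011 + Y{\left(891 \right)}\right) \left(-3558476 + K{\left(-1305 \right)}\right) = \left(1322011 + 1793 \cdot 891\right) \left(-3558476 + \frac{1}{494 - 1305}\right) = \left(1322011 + 1597563\right) \left(-3558476 + \frac{1}{-811}\right) = 2919574 \left(-3558476 - \frac{1}{811}\right) = 2919574 \left(- \frac{2885924037}{811}\right) = - \frac{8425668784400238}{811}$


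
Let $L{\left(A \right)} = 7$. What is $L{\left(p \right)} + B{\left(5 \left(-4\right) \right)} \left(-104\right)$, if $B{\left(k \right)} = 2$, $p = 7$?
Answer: $-201$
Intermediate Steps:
$L{\left(p \right)} + B{\left(5 \left(-4\right) \right)} \left(-104\right) = 7 + 2 \left(-104\right) = 7 - 208 = -201$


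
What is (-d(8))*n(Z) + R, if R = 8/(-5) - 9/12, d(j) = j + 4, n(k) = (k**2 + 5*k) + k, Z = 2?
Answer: -3887/20 ≈ -194.35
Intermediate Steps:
n(k) = k**2 + 6*k
d(j) = 4 + j
R = -47/20 (R = 8*(-1/5) - 9*1/12 = -8/5 - 3/4 = -47/20 ≈ -2.3500)
(-d(8))*n(Z) + R = (-(4 + 8))*(2*(6 + 2)) - 47/20 = (-1*12)*(2*8) - 47/20 = -12*16 - 47/20 = -192 - 47/20 = -3887/20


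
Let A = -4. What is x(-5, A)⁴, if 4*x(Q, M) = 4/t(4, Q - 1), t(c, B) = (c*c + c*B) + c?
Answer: 1/256 ≈ 0.0039063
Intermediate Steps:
t(c, B) = c + c² + B*c (t(c, B) = (c² + B*c) + c = c + c² + B*c)
x(Q, M) = 1/(16 + 4*Q) (x(Q, M) = (4/((4*(1 + (Q - 1) + 4))))/4 = (4/((4*(1 + (-1 + Q) + 4))))/4 = (4/((4*(4 + Q))))/4 = (4/(16 + 4*Q))/4 = 1/(16 + 4*Q))
x(-5, A)⁴ = (1/(4*(4 - 5)))⁴ = ((¼)/(-1))⁴ = ((¼)*(-1))⁴ = (-¼)⁴ = 1/256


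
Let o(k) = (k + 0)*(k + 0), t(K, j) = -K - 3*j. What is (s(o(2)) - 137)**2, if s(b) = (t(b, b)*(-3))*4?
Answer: 3025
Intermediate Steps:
o(k) = k**2 (o(k) = k*k = k**2)
s(b) = 48*b (s(b) = ((-b - 3*b)*(-3))*4 = (-4*b*(-3))*4 = (12*b)*4 = 48*b)
(s(o(2)) - 137)**2 = (48*2**2 - 137)**2 = (48*4 - 137)**2 = (192 - 137)**2 = 55**2 = 3025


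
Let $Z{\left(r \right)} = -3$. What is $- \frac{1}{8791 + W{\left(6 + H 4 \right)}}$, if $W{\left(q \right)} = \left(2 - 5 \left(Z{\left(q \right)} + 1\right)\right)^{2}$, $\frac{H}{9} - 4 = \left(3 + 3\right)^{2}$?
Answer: $- \frac{1}{8935} \approx -0.00011192$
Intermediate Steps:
$H = 360$ ($H = 36 + 9 \left(3 + 3\right)^{2} = 36 + 9 \cdot 6^{2} = 36 + 9 \cdot 36 = 36 + 324 = 360$)
$W{\left(q \right)} = 144$ ($W{\left(q \right)} = \left(2 - 5 \left(-3 + 1\right)\right)^{2} = \left(2 - -10\right)^{2} = \left(2 + 10\right)^{2} = 12^{2} = 144$)
$- \frac{1}{8791 + W{\left(6 + H 4 \right)}} = - \frac{1}{8791 + 144} = - \frac{1}{8935}$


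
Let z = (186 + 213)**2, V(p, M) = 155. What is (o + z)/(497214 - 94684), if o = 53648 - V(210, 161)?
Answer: 106347/201265 ≈ 0.52839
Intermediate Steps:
z = 159201 (z = 399**2 = 159201)
o = 53493 (o = 53648 - 1*155 = 53648 - 155 = 53493)
(o + z)/(497214 - 94684) = (53493 + 159201)/(497214 - 94684) = 212694/402530 = 212694*(1/402530) = 106347/201265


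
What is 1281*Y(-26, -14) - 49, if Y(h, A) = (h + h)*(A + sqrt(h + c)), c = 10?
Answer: 932519 - 266448*I ≈ 9.3252e+5 - 2.6645e+5*I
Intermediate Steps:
Y(h, A) = 2*h*(A + sqrt(10 + h)) (Y(h, A) = (h + h)*(A + sqrt(h + 10)) = (2*h)*(A + sqrt(10 + h)) = 2*h*(A + sqrt(10 + h)))
1281*Y(-26, -14) - 49 = 1281*(2*(-26)*(-14 + sqrt(10 - 26))) - 49 = 1281*(2*(-26)*(-14 + sqrt(-16))) - 49 = 1281*(2*(-26)*(-14 + 4*I)) - 49 = 1281*(728 - 208*I) - 49 = (932568 - 266448*I) - 49 = 932519 - 266448*I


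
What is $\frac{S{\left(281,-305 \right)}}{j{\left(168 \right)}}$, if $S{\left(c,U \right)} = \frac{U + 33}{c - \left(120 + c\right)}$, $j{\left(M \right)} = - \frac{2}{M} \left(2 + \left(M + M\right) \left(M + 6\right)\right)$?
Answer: $- \frac{476}{146165} \approx -0.0032566$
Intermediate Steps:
$j{\left(M \right)} = - \frac{2 \left(2 + 2 M \left(6 + M\right)\right)}{M}$ ($j{\left(M \right)} = - \frac{2}{M} \left(2 + 2 M \left(6 + M\right)\right) = - \frac{2 \left(2 + 2 M \left(6 + M\right)\right)}{M}$)
$S{\left(c,U \right)} = - \frac{11}{40} - \frac{U}{120}$ ($S{\left(c,U \right)} = \frac{33 + U}{-120} = \left(33 + U\right) \left(- \frac{1}{120}\right) = - \frac{11}{40} - \frac{U}{120}$)
$\frac{S{\left(281,-305 \right)}}{j{\left(168 \right)}} = \frac{- \frac{11}{40} - - \frac{61}{24}}{-24 - 672 - \frac{4}{168}} = \frac{- \frac{11}{40} + \frac{61}{24}}{-24 - 672 - \frac{1}{42}} = \frac{34}{15 \left(-24 - 672 - \frac{1}{42}\right)} = \frac{34}{15 \left(- \frac{29233}{42}\right)} = \frac{34}{15} \left(- \frac{42}{29233}\right) = - \frac{476}{146165}$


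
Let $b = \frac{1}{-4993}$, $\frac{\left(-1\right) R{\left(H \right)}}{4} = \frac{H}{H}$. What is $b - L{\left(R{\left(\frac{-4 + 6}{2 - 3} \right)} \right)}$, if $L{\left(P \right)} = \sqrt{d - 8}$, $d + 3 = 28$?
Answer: $- \frac{1}{4993} - \sqrt{17} \approx -4.1233$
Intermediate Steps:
$d = 25$ ($d = -3 + 28 = 25$)
$R{\left(H \right)} = -4$ ($R{\left(H \right)} = - 4 \frac{H}{H} = \left(-4\right) 1 = -4$)
$b = - \frac{1}{4993} \approx -0.00020028$
$L{\left(P \right)} = \sqrt{17}$ ($L{\left(P \right)} = \sqrt{25 - 8} = \sqrt{17}$)
$b - L{\left(R{\left(\frac{-4 + 6}{2 - 3} \right)} \right)} = - \frac{1}{4993} - \sqrt{17}$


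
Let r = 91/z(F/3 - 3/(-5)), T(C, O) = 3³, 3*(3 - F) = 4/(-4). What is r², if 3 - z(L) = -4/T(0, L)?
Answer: 6036849/7225 ≈ 835.55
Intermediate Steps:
F = 10/3 (F = 3 - 4/(3*(-4)) = 3 - 4*(-1)/(3*4) = 3 - ⅓*(-1) = 3 + ⅓ = 10/3 ≈ 3.3333)
T(C, O) = 27
z(L) = 85/27 (z(L) = 3 - (-4)/27 = 3 - 1*(-4/27) = 3 + 4/27 = 85/27)
r = 2457/85 (r = 91/(85/27) = 91*(27/85) = 2457/85 ≈ 28.906)
r² = (2457/85)² = 6036849/7225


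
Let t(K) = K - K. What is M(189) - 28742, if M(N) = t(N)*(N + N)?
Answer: -28742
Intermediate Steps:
t(K) = 0
M(N) = 0 (M(N) = 0*(N + N) = 0*(2*N) = 0)
M(189) - 28742 = 0 - 28742 = -28742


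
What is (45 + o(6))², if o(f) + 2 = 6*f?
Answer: 6241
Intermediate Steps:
o(f) = -2 + 6*f
(45 + o(6))² = (45 + (-2 + 6*6))² = (45 + (-2 + 36))² = (45 + 34)² = 79² = 6241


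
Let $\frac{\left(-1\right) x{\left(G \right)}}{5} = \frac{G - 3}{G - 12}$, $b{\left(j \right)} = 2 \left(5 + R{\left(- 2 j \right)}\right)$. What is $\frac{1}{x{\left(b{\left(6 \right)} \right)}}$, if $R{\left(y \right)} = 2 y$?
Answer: $- \frac{10}{41} \approx -0.2439$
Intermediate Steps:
$b{\left(j \right)} = 10 - 8 j$ ($b{\left(j \right)} = 2 \left(5 + 2 \left(- 2 j\right)\right) = 2 \left(5 - 4 j\right) = 10 - 8 j$)
$x{\left(G \right)} = - \frac{5 \left(-3 + G\right)}{-12 + G}$ ($x{\left(G \right)} = - 5 \frac{G - 3}{G - 12} = - 5 \frac{-3 + G}{-12 + G} = - \frac{5 \left(-3 + G\right)}{-12 + G}$)
$\frac{1}{x{\left(b{\left(6 \right)} \right)}} = \frac{1}{5 \frac{1}{-12 + \left(10 - 48\right)} \left(3 - \left(10 - 48\right)\right)} = \frac{1}{5 \frac{1}{-12 - 38} \left(3 - -38\right)} = \frac{1}{5 \frac{1}{-50} \left(3 + 38\right)} = \frac{1}{5 \left(- \frac{1}{50}\right) 41} = \frac{1}{- \frac{41}{10}} = - \frac{10}{41}$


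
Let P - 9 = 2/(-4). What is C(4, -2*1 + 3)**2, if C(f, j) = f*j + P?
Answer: 625/4 ≈ 156.25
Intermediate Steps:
P = 17/2 (P = 9 + 2/(-4) = 9 + 2*(-1/4) = 9 - 1/2 = 17/2 ≈ 8.5000)
C(f, j) = 17/2 + f*j (C(f, j) = f*j + 17/2 = 17/2 + f*j)
C(4, -2*1 + 3)**2 = (17/2 + 4*(-2*1 + 3))**2 = (17/2 + 4*(-2 + 3))**2 = (17/2 + 4*1)**2 = (17/2 + 4)**2 = (25/2)**2 = 625/4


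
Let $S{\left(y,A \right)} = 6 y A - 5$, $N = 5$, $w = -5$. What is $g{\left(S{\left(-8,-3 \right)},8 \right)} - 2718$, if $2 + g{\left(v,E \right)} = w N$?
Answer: $-2745$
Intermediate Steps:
$S{\left(y,A \right)} = -5 + 6 A y$ ($S{\left(y,A \right)} = 6 A y - 5 = -5 + 6 A y$)
$g{\left(v,E \right)} = -27$ ($g{\left(v,E \right)} = -2 - 25 = -27$)
$g{\left(S{\left(-8,-3 \right)},8 \right)} - 2718 = -27 - 2718 = -2745$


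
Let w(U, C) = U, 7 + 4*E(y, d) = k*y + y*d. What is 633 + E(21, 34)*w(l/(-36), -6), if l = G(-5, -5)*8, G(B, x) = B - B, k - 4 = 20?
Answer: 633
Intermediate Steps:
k = 24 (k = 4 + 20 = 24)
G(B, x) = 0
l = 0 (l = 0*8 = 0)
E(y, d) = -7/4 + 6*y + d*y/4 (E(y, d) = -7/4 + (24*y + y*d)/4 = -7/4 + (24*y + d*y)/4 = -7/4 + (6*y + d*y/4) = -7/4 + 6*y + d*y/4)
633 + E(21, 34)*w(l/(-36), -6) = 633 + (-7/4 + 6*21 + (¼)*34*21)*(0/(-36)) = 633 + (-7/4 + 126 + 357/2)*(0*(-1/36)) = 633 + (1211/4)*0 = 633 + 0 = 633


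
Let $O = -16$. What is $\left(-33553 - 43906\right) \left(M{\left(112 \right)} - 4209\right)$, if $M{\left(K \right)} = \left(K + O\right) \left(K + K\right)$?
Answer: $-1339653405$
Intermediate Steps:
$M{\left(K \right)} = 2 K \left(-16 + K\right)$ ($M{\left(K \right)} = \left(K - 16\right) \left(K + K\right) = \left(-16 + K\right) 2 K = 2 K \left(-16 + K\right)$)
$\left(-33553 - 43906\right) \left(M{\left(112 \right)} - 4209\right) = \left(-33553 - 43906\right) \left(2 \cdot 112 \left(-16 + 112\right) - 4209\right) = - 77459 \left(2 \cdot 112 \cdot 96 - 4209\right) = - 77459 \left(21504 - 4209\right) = \left(-77459\right) 17295 = -1339653405$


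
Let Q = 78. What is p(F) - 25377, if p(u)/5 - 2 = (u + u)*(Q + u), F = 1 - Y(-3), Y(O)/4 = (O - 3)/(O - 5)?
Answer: -26887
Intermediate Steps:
Y(O) = 4*(-3 + O)/(-5 + O) (Y(O) = 4*((O - 3)/(O - 5)) = 4*((-3 + O)/(-5 + O)) = 4*(-3 + O)/(-5 + O))
F = -2 (F = 1 - 4*(-3 - 3)/(-5 - 3) = 1 - 4*(-6)/(-8) = 1 - 4*(-1)*(-6)/8 = 1 - 1*3 = 1 - 3 = -2)
p(u) = 10 + 10*u*(78 + u) (p(u) = 10 + 5*((u + u)*(78 + u)) = 10 + 5*((2*u)*(78 + u)) = 10 + 5*(2*u*(78 + u)) = 10 + 10*u*(78 + u))
p(F) - 25377 = (10 + 10*(-2)² + 780*(-2)) - 25377 = (10 + 10*4 - 1560) - 25377 = (10 + 40 - 1560) - 25377 = -1510 - 25377 = -26887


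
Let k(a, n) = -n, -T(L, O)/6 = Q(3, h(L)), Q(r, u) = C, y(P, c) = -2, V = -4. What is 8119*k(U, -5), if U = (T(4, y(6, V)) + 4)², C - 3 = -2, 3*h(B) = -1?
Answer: 40595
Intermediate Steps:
h(B) = -⅓ (h(B) = (⅓)*(-1) = -⅓)
C = 1 (C = 3 - 2 = 1)
Q(r, u) = 1
T(L, O) = -6 (T(L, O) = -6*1 = -6)
U = 4 (U = (-6 + 4)² = (-2)² = 4)
8119*k(U, -5) = 8119*(-1*(-5)) = 8119*5 = 40595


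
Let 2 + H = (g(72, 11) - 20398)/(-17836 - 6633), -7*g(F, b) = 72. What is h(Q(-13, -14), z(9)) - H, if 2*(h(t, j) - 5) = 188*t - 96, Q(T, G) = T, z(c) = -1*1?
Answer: -216473287/171283 ≈ -1263.8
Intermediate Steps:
g(F, b) = -72/7 (g(F, b) = -1/7*72 = -72/7)
z(c) = -1
h(t, j) = -43 + 94*t (h(t, j) = 5 + (188*t - 96)/2 = 5 + (-96 + 188*t)/2 = 5 + (-48 + 94*t) = -43 + 94*t)
H = -199708/171283 (H = -2 + (-72/7 - 20398)/(-17836 - 6633) = -2 - 142858/7/(-24469) = -2 - 142858/7*(-1/24469) = -2 + 142858/171283 = -199708/171283 ≈ -1.1660)
h(Q(-13, -14), z(9)) - H = (-43 + 94*(-13)) - 1*(-199708/171283) = (-43 - 1222) + 199708/171283 = -1265 + 199708/171283 = -216473287/171283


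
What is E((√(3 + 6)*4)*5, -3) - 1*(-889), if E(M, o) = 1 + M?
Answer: 950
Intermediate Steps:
E((√(3 + 6)*4)*5, -3) - 1*(-889) = (1 + (√(3 + 6)*4)*5) - 1*(-889) = (1 + (√9*4)*5) + 889 = (1 + (3*4)*5) + 889 = (1 + 12*5) + 889 = (1 + 60) + 889 = 61 + 889 = 950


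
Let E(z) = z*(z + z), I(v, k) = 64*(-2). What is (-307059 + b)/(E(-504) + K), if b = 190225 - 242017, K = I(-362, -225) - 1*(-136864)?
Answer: -358851/644768 ≈ -0.55656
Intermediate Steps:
I(v, k) = -128
K = 136736 (K = -128 - 1*(-136864) = -128 + 136864 = 136736)
E(z) = 2*z² (E(z) = z*(2*z) = 2*z²)
b = -51792
(-307059 + b)/(E(-504) + K) = (-307059 - 51792)/(2*(-504)² + 136736) = -358851/(2*254016 + 136736) = -358851/(508032 + 136736) = -358851/644768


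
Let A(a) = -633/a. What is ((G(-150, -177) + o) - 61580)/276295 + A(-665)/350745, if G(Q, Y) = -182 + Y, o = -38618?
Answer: -1563619020466/4296302980025 ≈ -0.36395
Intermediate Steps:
((G(-150, -177) + o) - 61580)/276295 + A(-665)/350745 = (((-182 - 177) - 38618) - 61580)/276295 - 633/(-665)/350745 = ((-359 - 38618) - 61580)*(1/276295) - 633*(-1/665)*(1/350745) = (-38977 - 61580)*(1/276295) + (633/665)*(1/350745) = -100557*1/276295 + 211/77748475 = -100557/276295 + 211/77748475 = -1563619020466/4296302980025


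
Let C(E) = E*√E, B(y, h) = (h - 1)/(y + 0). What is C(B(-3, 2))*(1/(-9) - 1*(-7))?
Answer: -62*I*√3/81 ≈ -1.3258*I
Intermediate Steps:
B(y, h) = (-1 + h)/y
C(E) = E^(3/2)
C(B(-3, 2))*(1/(-9) - 1*(-7)) = ((-1 + 2)/(-3))^(3/2)*(1/(-9) - 1*(-7)) = (-⅓*1)^(3/2)*(-⅑ + 7) = (-⅓)^(3/2)*(62/9) = -I*√3/9*(62/9) = -62*I*√3/81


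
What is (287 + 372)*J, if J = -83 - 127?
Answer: -138390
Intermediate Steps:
J = -210
(287 + 372)*J = (287 + 372)*(-210) = 659*(-210) = -138390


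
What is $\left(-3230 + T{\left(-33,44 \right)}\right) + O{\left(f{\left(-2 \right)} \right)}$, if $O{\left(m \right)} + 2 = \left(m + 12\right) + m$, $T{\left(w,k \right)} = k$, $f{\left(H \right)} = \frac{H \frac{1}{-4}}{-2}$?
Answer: $- \frac{6353}{2} \approx -3176.5$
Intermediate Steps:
$f{\left(H \right)} = \frac{H}{8}$ ($f{\left(H \right)} = H \left(- \frac{1}{4}\right) \left(- \frac{1}{2}\right) = - \frac{H}{4} \left(- \frac{1}{2}\right) = \frac{H}{8}$)
$O{\left(m \right)} = 10 + 2 m$ ($O{\left(m \right)} = -2 + \left(\left(m + 12\right) + m\right) = -2 + \left(\left(12 + m\right) + m\right) = -2 + \left(12 + 2 m\right) = 10 + 2 m$)
$\left(-3230 + T{\left(-33,44 \right)}\right) + O{\left(f{\left(-2 \right)} \right)} = \left(-3230 + 44\right) + \left(10 + 2 \cdot \frac{1}{8} \left(-2\right)\right) = -3186 + \left(10 + 2 \left(- \frac{1}{4}\right)\right) = -3186 + \left(10 - \frac{1}{2}\right) = -3186 + \frac{19}{2} = - \frac{6353}{2}$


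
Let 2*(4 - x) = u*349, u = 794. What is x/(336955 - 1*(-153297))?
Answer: -138549/490252 ≈ -0.28261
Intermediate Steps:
x = -138549 (x = 4 - 397*349 = 4 - ½*277106 = 4 - 138553 = -138549)
x/(336955 - 1*(-153297)) = -138549/(336955 - 1*(-153297)) = -138549/(336955 + 153297) = -138549/490252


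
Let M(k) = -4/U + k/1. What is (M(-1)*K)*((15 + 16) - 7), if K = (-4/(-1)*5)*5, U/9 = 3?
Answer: -24800/9 ≈ -2755.6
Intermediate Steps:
U = 27 (U = 9*3 = 27)
M(k) = -4/27 + k (M(k) = -4/27 + k/1 = -4*1/27 + k*1 = -4/27 + k)
K = 100 (K = (-4*(-1)*5)*5 = (4*5)*5 = 20*5 = 100)
(M(-1)*K)*((15 + 16) - 7) = ((-4/27 - 1)*100)*((15 + 16) - 7) = (-31/27*100)*(31 - 7) = -3100/27*24 = -24800/9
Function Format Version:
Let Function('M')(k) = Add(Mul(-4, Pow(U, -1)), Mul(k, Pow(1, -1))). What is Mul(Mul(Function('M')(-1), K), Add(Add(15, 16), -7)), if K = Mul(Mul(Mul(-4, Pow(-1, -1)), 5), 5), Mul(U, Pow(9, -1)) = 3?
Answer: Rational(-24800, 9) ≈ -2755.6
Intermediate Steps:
U = 27 (U = Mul(9, 3) = 27)
Function('M')(k) = Add(Rational(-4, 27), k) (Function('M')(k) = Add(Mul(-4, Pow(27, -1)), Mul(k, Pow(1, -1))) = Add(Mul(-4, Rational(1, 27)), Mul(k, 1)) = Add(Rational(-4, 27), k))
K = 100 (K = Mul(Mul(Mul(-4, -1), 5), 5) = Mul(Mul(4, 5), 5) = Mul(20, 5) = 100)
Mul(Mul(Function('M')(-1), K), Add(Add(15, 16), -7)) = Mul(Mul(Add(Rational(-4, 27), -1), 100), Add(Add(15, 16), -7)) = Mul(Mul(Rational(-31, 27), 100), Add(31, -7)) = Mul(Rational(-3100, 27), 24) = Rational(-24800, 9)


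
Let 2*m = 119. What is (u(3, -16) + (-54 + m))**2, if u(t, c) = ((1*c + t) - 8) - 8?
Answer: 2209/4 ≈ 552.25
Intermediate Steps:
m = 119/2 (m = (1/2)*119 = 119/2 ≈ 59.500)
u(t, c) = -16 + c + t (u(t, c) = ((c + t) - 8) - 8 = (-8 + c + t) - 8 = -16 + c + t)
(u(3, -16) + (-54 + m))**2 = ((-16 - 16 + 3) + (-54 + 119/2))**2 = (-29 + 11/2)**2 = (-47/2)**2 = 2209/4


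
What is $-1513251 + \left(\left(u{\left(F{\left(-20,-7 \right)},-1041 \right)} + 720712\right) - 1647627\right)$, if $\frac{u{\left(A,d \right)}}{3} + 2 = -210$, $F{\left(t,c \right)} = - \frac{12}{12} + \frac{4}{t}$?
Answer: $-2440802$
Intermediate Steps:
$F{\left(t,c \right)} = -1 + \frac{4}{t}$ ($F{\left(t,c \right)} = \left(-12\right) \frac{1}{12} + \frac{4}{t} = -1 + \frac{4}{t}$)
$u{\left(A,d \right)} = -636$ ($u{\left(A,d \right)} = -6 + 3 \left(-210\right) = -6 - 630 = -636$)
$-1513251 + \left(\left(u{\left(F{\left(-20,-7 \right)},-1041 \right)} + 720712\right) - 1647627\right) = -1513251 + \left(\left(-636 + 720712\right) - 1647627\right) = -1513251 + \left(720076 - 1647627\right) = -1513251 - 927551 = -2440802$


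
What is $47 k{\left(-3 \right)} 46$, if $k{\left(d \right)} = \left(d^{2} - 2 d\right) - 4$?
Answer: $23782$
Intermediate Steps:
$k{\left(d \right)} = -4 + d^{2} - 2 d$
$47 k{\left(-3 \right)} 46 = 47 \left(-4 + \left(-3\right)^{2} - -6\right) 46 = 47 \left(-4 + 9 + 6\right) 46 = 47 \cdot 11 \cdot 46 = 517 \cdot 46 = 23782$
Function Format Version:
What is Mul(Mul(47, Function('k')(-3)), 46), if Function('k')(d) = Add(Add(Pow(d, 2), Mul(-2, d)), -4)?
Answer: 23782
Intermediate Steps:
Function('k')(d) = Add(-4, Pow(d, 2), Mul(-2, d))
Mul(Mul(47, Function('k')(-3)), 46) = Mul(Mul(47, Add(-4, Pow(-3, 2), Mul(-2, -3))), 46) = Mul(Mul(47, Add(-4, 9, 6)), 46) = Mul(Mul(47, 11), 46) = Mul(517, 46) = 23782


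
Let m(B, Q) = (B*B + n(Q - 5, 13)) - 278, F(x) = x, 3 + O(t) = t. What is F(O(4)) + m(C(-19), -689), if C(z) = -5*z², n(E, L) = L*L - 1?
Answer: 3257916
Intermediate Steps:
O(t) = -3 + t
n(E, L) = -1 + L² (n(E, L) = L² - 1 = -1 + L²)
m(B, Q) = -110 + B² (m(B, Q) = (B*B + (-1 + 13²)) - 278 = (B² + (-1 + 169)) - 278 = (B² + 168) - 278 = (168 + B²) - 278 = -110 + B²)
F(O(4)) + m(C(-19), -689) = (-3 + 4) + (-110 + (-5*(-19)²)²) = 1 + (-110 + (-5*361)²) = 1 + (-110 + (-1805)²) = 1 + (-110 + 3258025) = 1 + 3257915 = 3257916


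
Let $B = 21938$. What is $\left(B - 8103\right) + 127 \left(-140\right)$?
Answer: $-3945$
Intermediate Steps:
$\left(B - 8103\right) + 127 \left(-140\right) = \left(21938 - 8103\right) + 127 \left(-140\right) = 13835 - 17780 = -3945$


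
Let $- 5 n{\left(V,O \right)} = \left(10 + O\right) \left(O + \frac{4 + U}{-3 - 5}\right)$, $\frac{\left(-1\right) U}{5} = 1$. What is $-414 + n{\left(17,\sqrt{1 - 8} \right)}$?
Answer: $- \frac{8257}{20} - \frac{81 i \sqrt{7}}{40} \approx -412.85 - 5.3576 i$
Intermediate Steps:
$U = -5$ ($U = \left(-5\right) 1 = -5$)
$n{\left(V,O \right)} = - \frac{\left(10 + O\right) \left(\frac{1}{8} + O\right)}{5}$ ($n{\left(V,O \right)} = - \frac{\left(10 + O\right) \left(O + \frac{4 - 5}{-3 - 5}\right)}{5} = - \frac{\left(10 + O\right) \left(O - \frac{1}{-8}\right)}{5} = - \frac{\left(10 + O\right) \left(O - - \frac{1}{8}\right)}{5} = - \frac{\left(10 + O\right) \left(O + \frac{1}{8}\right)}{5} = - \frac{\left(10 + O\right) \left(\frac{1}{8} + O\right)}{5}$)
$-414 + n{\left(17,\sqrt{1 - 8} \right)} = -414 - \left(\frac{1}{4} - \frac{7}{5} + \frac{81 \sqrt{1 - 8}}{40}\right) = -414 - \left(\frac{1}{4} - \frac{7}{5} + \frac{81 i \sqrt{7}}{40}\right) = -414 - \left(- \frac{23}{20} + \frac{81 i \sqrt{7}}{40}\right) = -414 + \left(\frac{23}{20} - \frac{81 i \sqrt{7}}{40}\right) = - \frac{8257}{20} - \frac{81 i \sqrt{7}}{40}$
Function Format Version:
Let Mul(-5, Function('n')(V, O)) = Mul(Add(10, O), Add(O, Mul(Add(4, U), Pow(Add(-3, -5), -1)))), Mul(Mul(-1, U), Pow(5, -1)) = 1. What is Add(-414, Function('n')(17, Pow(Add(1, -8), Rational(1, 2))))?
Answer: Add(Rational(-8257, 20), Mul(Rational(-81, 40), I, Pow(7, Rational(1, 2)))) ≈ Add(-412.85, Mul(-5.3576, I))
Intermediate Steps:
U = -5 (U = Mul(-5, 1) = -5)
Function('n')(V, O) = Mul(Rational(-1, 5), Add(10, O), Add(Rational(1, 8), O)) (Function('n')(V, O) = Mul(Rational(-1, 5), Mul(Add(10, O), Add(O, Mul(Add(4, -5), Pow(Add(-3, -5), -1))))) = Mul(Rational(-1, 5), Mul(Add(10, O), Add(O, Mul(-1, Pow(-8, -1))))) = Mul(Rational(-1, 5), Mul(Add(10, O), Add(O, Mul(-1, Rational(-1, 8))))) = Mul(Rational(-1, 5), Mul(Add(10, O), Add(O, Rational(1, 8)))) = Mul(Rational(-1, 5), Mul(Add(10, O), Add(Rational(1, 8), O))) = Mul(Rational(-1, 5), Add(10, O), Add(Rational(1, 8), O)))
Add(-414, Function('n')(17, Pow(Add(1, -8), Rational(1, 2)))) = Add(-414, Add(Rational(-1, 4), Mul(Rational(-81, 40), Pow(Add(1, -8), Rational(1, 2))), Mul(Rational(-1, 5), Pow(Pow(Add(1, -8), Rational(1, 2)), 2)))) = Add(-414, Add(Rational(-1, 4), Mul(Rational(-81, 40), Pow(-7, Rational(1, 2))), Mul(Rational(-1, 5), Pow(Pow(-7, Rational(1, 2)), 2)))) = Add(-414, Add(Rational(-1, 4), Mul(Rational(-81, 40), Mul(I, Pow(7, Rational(1, 2)))), Mul(Rational(-1, 5), Pow(Mul(I, Pow(7, Rational(1, 2))), 2)))) = Add(-414, Add(Rational(-1, 4), Mul(Rational(-81, 40), I, Pow(7, Rational(1, 2))), Mul(Rational(-1, 5), -7))) = Add(-414, Add(Rational(-1, 4), Mul(Rational(-81, 40), I, Pow(7, Rational(1, 2))), Rational(7, 5))) = Add(-414, Add(Rational(23, 20), Mul(Rational(-81, 40), I, Pow(7, Rational(1, 2))))) = Add(Rational(-8257, 20), Mul(Rational(-81, 40), I, Pow(7, Rational(1, 2))))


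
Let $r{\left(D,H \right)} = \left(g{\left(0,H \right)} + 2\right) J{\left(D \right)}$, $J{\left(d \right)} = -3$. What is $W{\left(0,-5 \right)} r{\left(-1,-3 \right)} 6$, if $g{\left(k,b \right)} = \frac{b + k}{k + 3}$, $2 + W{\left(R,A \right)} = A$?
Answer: $126$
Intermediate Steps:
$W{\left(R,A \right)} = -2 + A$
$g{\left(k,b \right)} = \frac{b + k}{3 + k}$
$r{\left(D,H \right)} = -6 - H$ ($r{\left(D,H \right)} = \left(\frac{H + 0}{3 + 0} + 2\right) \left(-3\right) = \left(\frac{H}{3} + 2\right) \left(-3\right) = \left(2 + \frac{H}{3}\right) \left(-3\right) = -6 - H$)
$W{\left(0,-5 \right)} r{\left(-1,-3 \right)} 6 = \left(-2 - 5\right) \left(-6 - -3\right) 6 = - 7 \left(-6 + 3\right) 6 = \left(-7\right) \left(-3\right) 6 = 21 \cdot 6 = 126$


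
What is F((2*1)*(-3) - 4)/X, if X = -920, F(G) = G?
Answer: 1/92 ≈ 0.010870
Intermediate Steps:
F((2*1)*(-3) - 4)/X = ((2*1)*(-3) - 4)/(-920) = (2*(-3) - 4)*(-1/920) = (-6 - 4)*(-1/920) = -10*(-1/920) = 1/92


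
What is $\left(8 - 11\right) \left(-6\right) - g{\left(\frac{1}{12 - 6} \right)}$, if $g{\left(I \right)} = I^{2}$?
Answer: $\frac{647}{36} \approx 17.972$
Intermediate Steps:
$\left(8 - 11\right) \left(-6\right) - g{\left(\frac{1}{12 - 6} \right)} = \left(8 - 11\right) \left(-6\right) - \left(\frac{1}{12 - 6}\right)^{2} = \left(-3\right) \left(-6\right) - \left(\frac{1}{6}\right)^{2} = 18 - \left(\frac{1}{6}\right)^{2} = 18 - \frac{1}{36} = \frac{647}{36}$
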